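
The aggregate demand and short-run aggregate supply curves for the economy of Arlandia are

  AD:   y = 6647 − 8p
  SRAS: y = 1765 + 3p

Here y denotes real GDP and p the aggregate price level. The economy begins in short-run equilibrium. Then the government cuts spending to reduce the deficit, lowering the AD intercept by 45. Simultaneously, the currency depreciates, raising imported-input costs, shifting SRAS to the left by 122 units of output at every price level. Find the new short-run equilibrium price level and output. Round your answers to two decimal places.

After both shocks: AD is y = 6602 − 8p and SRAS is y = 1643 + 3p.
Setting them equal: 4959 = 11p, so p = 450.82.
Substituting into AD, y = 2995.45.

p = 450.82, y = 2995.45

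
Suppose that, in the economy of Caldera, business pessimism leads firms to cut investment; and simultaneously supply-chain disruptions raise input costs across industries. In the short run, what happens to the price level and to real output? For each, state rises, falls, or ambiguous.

Price level: ambiguous; output: falls

The first event is a negative demand shock: AD shifts left, which by itself pushes P down and Y down.
The second is an adverse supply shock: SRAS shifts left, which by itself pushes P up and Y down.
The two shocks push P in opposite directions, so the effect on P is ambiguous. Both shocks push Y down, so Y falls.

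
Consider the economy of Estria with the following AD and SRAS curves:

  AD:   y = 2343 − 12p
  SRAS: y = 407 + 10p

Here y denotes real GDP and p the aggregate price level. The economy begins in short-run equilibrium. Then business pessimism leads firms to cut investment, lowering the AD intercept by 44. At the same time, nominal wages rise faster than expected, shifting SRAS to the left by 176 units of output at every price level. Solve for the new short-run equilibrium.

p = 94, y = 1171

After both shocks: AD is y = 2299 − 12p and SRAS is y = 231 + 10p.
Setting them equal: 2068 = 22p, so p = 94.
y = 2299 − 12·94 = 1171.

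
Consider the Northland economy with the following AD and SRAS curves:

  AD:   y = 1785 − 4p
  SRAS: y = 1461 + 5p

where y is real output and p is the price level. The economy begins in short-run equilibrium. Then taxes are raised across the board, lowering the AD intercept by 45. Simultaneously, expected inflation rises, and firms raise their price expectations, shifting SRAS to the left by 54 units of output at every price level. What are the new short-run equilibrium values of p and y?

p = 37, y = 1592

After both shocks: AD is y = 1740 − 4p and SRAS is y = 1407 + 5p.
Setting them equal: 333 = 9p, so p = 37.
y = 1740 − 4·37 = 1592.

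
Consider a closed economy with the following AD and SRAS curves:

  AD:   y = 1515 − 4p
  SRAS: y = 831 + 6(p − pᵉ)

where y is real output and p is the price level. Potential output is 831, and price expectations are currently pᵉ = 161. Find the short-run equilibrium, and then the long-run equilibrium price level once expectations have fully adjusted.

Short run: with pᵉ = 161, SRAS is y = 6p − 135. Setting AD = SRAS gives 1650 = 10p, so p = 165 and y = 1515 − 4·165 = 855.
Output 855 is above potential 831, so over time expected prices rise and SRAS shifts left until y returns to 831.
Long run: y = 831 on the AD curve gives 831 = 1515 − 4p, so p = 171.

Short run: p = 165, y = 855. Long run: p = 171.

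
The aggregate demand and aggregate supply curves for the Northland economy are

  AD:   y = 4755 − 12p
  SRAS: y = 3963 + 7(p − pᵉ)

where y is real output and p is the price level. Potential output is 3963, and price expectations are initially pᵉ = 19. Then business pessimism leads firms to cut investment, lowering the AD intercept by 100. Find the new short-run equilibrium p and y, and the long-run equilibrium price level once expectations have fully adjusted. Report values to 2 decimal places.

Short run: p = 43.42, y = 4133.95. Long run: p = 57.67.

AD shifts left: new AD is y = 4655 − 12p. With pᵉ = 19, SRAS is y = 3830 + 7p.
Short run: 4655 − 12p = 3830 + 7p gives 825 = 19p, so p = 43.42 and y = 4655 − 12p = 4133.95.
y = 4133.95 is above potential 3963; expectations adjust and SRAS shifts left until y = 3963.
Long run: on the new AD curve, 3963 = 4655 − 12p gives p = 57.67.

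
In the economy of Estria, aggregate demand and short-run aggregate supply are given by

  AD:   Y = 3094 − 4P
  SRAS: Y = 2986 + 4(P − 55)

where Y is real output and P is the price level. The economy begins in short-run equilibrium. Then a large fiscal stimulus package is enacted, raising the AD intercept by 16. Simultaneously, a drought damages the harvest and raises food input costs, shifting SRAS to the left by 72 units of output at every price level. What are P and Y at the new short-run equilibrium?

P = 52, Y = 2902

After both shocks: AD is Y = 3110 − 4P and SRAS is Y = 2694 + 4P.
Setting them equal: 416 = 8P, so P = 52.
Y = 3110 − 4·52 = 2902.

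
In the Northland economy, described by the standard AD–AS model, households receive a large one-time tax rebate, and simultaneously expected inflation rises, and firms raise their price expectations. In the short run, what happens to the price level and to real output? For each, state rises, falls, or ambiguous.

Price level: rises; output: ambiguous

The first event is a positive demand shock: AD shifts right, which by itself pushes P up and Y up.
The second is an adverse supply shock: SRAS shifts left, which by itself pushes P up and Y down.
Both shocks push P up, so P rises. The two shocks push Y in opposite directions, so the effect on Y is ambiguous.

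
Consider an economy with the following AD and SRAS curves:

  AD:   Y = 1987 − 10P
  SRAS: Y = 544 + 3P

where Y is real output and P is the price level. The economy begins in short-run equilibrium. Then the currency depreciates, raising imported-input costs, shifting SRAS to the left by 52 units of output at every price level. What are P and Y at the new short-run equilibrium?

This is a negative supply shock: SRAS shifts left.
New SRAS: Y = 492 + 3P.
Set AD = SRAS: 1987 − 10P = 492 + 3P, so 1495 = 13P and P = 115.
Y = 1987 − 10·115 = 837.

P = 115, Y = 837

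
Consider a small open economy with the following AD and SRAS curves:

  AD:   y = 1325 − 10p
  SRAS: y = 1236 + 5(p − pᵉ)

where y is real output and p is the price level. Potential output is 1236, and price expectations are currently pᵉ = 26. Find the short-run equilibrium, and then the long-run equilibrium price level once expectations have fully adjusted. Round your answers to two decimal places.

Short run: p = 14.60, y = 1179.00. Long run: p = 8.90.

Short run: with pᵉ = 26, SRAS is y = 1106 + 5p. Setting AD = SRAS gives 219 = 15p, so p = 14.60 and y = 1325 − 10p = 1179.00.
Output 1179.00 is below potential 1236, so over time expected prices fall and SRAS shifts right until y returns to 1236.
Long run: y = 1236 on the AD curve gives 1236 = 1325 − 10p, so p = 8.90.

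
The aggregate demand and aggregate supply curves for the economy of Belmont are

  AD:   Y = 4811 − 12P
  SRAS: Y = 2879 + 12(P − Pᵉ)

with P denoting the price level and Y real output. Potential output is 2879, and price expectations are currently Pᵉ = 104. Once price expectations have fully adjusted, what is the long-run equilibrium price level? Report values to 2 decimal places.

Short run: with Pᵉ = 104, SRAS is Y = 1631 + 12P. Setting AD = SRAS gives 3180 = 24P, so P = 132.50 and Y = 4811 − 12P = 3221.00.
Output 3221.00 is above potential 2879, so over time expected prices rise and SRAS shifts left until Y returns to 2879.
Long run: Y = 2879 on the AD curve gives 2879 = 4811 − 12P, so P = 161.00.

Long-run P = 161.00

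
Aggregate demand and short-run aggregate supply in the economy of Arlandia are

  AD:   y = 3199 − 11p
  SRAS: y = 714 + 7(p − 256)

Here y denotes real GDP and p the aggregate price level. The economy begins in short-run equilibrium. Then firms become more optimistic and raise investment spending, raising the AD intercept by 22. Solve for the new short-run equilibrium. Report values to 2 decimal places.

This is a positive demand shock: AD shifts right.
New AD: y = 3221 − 11p.
SRAS can be written y = 7p − 1078.
Set AD = SRAS: 3221 − 11p = 7p − 1078, so 4299 = 18p and p = 238.83.
Substituting into AD, y = 593.83.

p = 238.83, y = 593.83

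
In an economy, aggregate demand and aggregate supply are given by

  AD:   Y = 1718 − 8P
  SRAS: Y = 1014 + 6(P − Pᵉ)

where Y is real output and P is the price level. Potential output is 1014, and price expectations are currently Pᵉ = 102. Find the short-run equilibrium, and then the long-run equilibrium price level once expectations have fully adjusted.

Short run: P = 94, Y = 966. Long run: P = 88.

Short run: with Pᵉ = 102, SRAS is Y = 402 + 6P. Setting AD = SRAS gives 1316 = 14P, so P = 94 and Y = 1718 − 8·94 = 966.
Output 966 is below potential 1014, so over time expected prices fall and SRAS shifts right until Y returns to 1014.
Long run: Y = 1014 on the AD curve gives 1014 = 1718 − 8P, so P = 88.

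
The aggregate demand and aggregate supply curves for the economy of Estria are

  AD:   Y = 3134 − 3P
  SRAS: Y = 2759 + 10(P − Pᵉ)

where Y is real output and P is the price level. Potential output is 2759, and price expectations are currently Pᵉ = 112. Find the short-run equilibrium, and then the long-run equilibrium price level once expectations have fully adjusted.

Short run: with Pᵉ = 112, SRAS is Y = 1639 + 10P. Setting AD = SRAS gives 1495 = 13P, so P = 115 and Y = 3134 − 3·115 = 2789.
Output 2789 is above potential 2759, so over time expected prices rise and SRAS shifts left until Y returns to 2759.
Long run: Y = 2759 on the AD curve gives 2759 = 3134 − 3P, so P = 125.

Short run: P = 115, Y = 2789. Long run: P = 125.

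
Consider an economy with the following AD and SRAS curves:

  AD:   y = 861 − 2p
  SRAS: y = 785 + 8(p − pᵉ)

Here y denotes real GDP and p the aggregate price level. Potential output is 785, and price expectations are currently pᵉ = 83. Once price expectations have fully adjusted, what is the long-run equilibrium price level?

Long-run p = 38

Short run: with pᵉ = 83, SRAS is y = 121 + 8p. Setting AD = SRAS gives 740 = 10p, so p = 74 and y = 861 − 2·74 = 713.
Output 713 is below potential 785, so over time expected prices fall and SRAS shifts right until y returns to 785.
Long run: y = 785 on the AD curve gives 785 = 861 − 2p, so p = 38.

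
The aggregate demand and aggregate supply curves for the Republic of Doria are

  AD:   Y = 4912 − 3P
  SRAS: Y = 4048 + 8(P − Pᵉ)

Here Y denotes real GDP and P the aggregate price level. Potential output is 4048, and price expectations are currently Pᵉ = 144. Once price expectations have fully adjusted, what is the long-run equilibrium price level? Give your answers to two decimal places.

Short run: with Pᵉ = 144, SRAS is Y = 2896 + 8P. Setting AD = SRAS gives 2016 = 11P, so P = 183.27 and Y = 4912 − 3P = 4362.18.
Output 4362.18 is above potential 4048, so over time expected prices rise and SRAS shifts left until Y returns to 4048.
Long run: Y = 4048 on the AD curve gives 4048 = 4912 − 3P, so P = 288.00.

Long-run P = 288.00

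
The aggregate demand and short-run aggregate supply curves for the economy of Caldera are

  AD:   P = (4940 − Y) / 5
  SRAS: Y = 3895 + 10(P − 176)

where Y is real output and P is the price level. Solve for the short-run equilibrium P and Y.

Write SRAS as Y = 3895 + 10P − 1760 = 2135 + 10P.
Rearrange AD to Y = 4940 − 5P.
Set AD = SRAS: 4940 − 5P = 2135 + 10P, so 2805 = 15P and P = 187.
Then Y = 4940 − 5·187 = 4005.

P = 187, Y = 4005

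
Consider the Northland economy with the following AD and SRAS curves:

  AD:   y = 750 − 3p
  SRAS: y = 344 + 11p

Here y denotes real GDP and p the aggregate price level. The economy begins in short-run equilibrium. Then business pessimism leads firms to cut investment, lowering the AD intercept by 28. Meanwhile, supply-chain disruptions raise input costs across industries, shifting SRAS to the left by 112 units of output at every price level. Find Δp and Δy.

Δp = +6, Δy = -46

After both shocks: AD is y = 722 − 3p and SRAS is y = 232 + 11p.
Setting them equal: 490 = 14p, so p = 35.
y = 722 − 3·35 = 617.
Initially p = 29, y = 663, so Δp = +6 and Δy = -46.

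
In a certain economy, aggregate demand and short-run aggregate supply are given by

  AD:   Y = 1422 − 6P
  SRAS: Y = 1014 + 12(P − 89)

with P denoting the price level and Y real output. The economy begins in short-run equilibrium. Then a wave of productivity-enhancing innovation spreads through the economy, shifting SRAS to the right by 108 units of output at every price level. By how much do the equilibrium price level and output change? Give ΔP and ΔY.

ΔP = -6, ΔY = +36

This is a positive supply shock: SRAS shifts right.
New SRAS: Y = 54 + 12P.
Set AD = SRAS: 1422 − 6P = 54 + 12P, so 1368 = 18P and P = 76.
Y = 1422 − 6·76 = 966.
Initially P = 82, Y = 930, so ΔP = -6 and ΔY = +36.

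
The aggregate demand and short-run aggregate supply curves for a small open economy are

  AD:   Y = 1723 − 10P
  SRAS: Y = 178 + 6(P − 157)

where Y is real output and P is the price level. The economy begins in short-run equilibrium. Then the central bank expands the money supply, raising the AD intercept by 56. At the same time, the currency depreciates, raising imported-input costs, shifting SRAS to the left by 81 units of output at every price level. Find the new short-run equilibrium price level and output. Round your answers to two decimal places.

P = 164.00, Y = 139.00

After both shocks: AD is Y = 1779 − 10P and SRAS is Y = 6P − 845.
Setting them equal: 2624 = 16P, so P = 164.00.
Substituting into AD, Y = 139.00.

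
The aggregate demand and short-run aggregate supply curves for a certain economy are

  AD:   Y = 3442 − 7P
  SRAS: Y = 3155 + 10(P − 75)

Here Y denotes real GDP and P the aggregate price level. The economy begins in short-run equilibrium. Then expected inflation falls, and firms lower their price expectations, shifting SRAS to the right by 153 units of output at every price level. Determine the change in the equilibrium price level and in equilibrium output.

ΔP = -9, ΔY = +63

This is a positive supply shock: SRAS shifts right.
New SRAS: Y = 2558 + 10P.
Set AD = SRAS: 3442 − 7P = 2558 + 10P, so 884 = 17P and P = 52.
Y = 3442 − 7·52 = 3078.
Initially P = 61, Y = 3015, so ΔP = -9 and ΔY = +63.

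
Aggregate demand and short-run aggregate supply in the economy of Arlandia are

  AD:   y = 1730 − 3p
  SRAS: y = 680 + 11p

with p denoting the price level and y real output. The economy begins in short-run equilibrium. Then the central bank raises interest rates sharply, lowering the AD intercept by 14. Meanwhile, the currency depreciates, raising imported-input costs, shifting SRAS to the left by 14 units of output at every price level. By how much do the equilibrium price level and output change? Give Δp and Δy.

Δp = +0, Δy = -14

After both shocks: AD is y = 1716 − 3p and SRAS is y = 666 + 11p.
Setting them equal: 1050 = 14p, so p = 75.
y = 1716 − 3·75 = 1491.
Initially p = 75, y = 1505, so Δp = +0 and Δy = -14.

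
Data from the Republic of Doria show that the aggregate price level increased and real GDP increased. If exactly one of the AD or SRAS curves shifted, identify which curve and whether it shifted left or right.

P rose and Y rose. An AD shift moves P and Y in the same direction; an SRAS shift moves them in opposite directions.
Here P and Y moved in the same direction, so the AD curve shifted.
Since Y rose, AD shifted right.

AD shifted right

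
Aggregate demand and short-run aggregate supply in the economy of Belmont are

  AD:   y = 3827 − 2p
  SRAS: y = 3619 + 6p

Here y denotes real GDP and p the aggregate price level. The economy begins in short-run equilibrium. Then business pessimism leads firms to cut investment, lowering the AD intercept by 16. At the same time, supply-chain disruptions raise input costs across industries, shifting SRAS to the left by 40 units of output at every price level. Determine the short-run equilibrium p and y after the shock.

p = 29, y = 3753

After both shocks: AD is y = 3811 − 2p and SRAS is y = 3579 + 6p.
Setting them equal: 232 = 8p, so p = 29.
y = 3811 − 2·29 = 3753.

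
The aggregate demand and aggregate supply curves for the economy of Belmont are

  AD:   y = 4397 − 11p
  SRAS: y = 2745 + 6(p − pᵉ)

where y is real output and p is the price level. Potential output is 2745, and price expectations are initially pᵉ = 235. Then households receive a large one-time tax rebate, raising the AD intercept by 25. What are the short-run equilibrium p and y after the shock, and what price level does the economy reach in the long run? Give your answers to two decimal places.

AD shifts right: new AD is y = 4422 − 11p. With pᵉ = 235, SRAS is y = 1335 + 6p.
Short run: 4422 − 11p = 1335 + 6p gives 3087 = 17p, so p = 181.59 and y = 4422 − 11p = 2424.53.
y = 2424.53 is below potential 2745; expectations adjust and SRAS shifts right until y = 2745.
Long run: on the new AD curve, 2745 = 4422 − 11p gives p = 152.45.

Short run: p = 181.59, y = 2424.53. Long run: p = 152.45.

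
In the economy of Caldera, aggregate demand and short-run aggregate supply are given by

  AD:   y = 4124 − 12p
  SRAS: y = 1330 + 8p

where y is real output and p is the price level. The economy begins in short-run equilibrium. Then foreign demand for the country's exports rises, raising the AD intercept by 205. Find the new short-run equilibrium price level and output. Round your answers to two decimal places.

This is a positive demand shock: AD shifts right.
New AD: y = 4329 − 12p.
Set AD = SRAS: 4329 − 12p = 1330 + 8p, so 2999 = 20p and p = 149.95.
Substituting into AD, y = 2529.60.

p = 149.95, y = 2529.60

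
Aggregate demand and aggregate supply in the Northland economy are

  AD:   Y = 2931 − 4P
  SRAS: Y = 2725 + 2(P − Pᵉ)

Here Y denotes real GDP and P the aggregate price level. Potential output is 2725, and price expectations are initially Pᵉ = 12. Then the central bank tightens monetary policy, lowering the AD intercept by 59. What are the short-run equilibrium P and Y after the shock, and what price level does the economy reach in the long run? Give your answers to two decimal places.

AD shifts left: new AD is Y = 2872 − 4P. With Pᵉ = 12, SRAS is Y = 2701 + 2P.
Short run: 2872 − 4P = 2701 + 2P gives 171 = 6P, so P = 28.50 and Y = 2872 − 4P = 2758.00.
Y = 2758.00 is above potential 2725; expectations adjust and SRAS shifts left until Y = 2725.
Long run: on the new AD curve, 2725 = 2872 − 4P gives P = 36.75.

Short run: P = 28.50, Y = 2758.00. Long run: P = 36.75.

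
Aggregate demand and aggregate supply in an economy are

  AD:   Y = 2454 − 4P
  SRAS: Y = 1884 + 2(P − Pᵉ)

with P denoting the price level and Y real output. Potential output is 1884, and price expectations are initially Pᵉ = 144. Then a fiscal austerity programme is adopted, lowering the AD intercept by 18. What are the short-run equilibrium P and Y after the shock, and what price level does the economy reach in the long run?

Short run: P = 140, Y = 1876. Long run: P = 138.

AD shifts left: new AD is Y = 2436 − 4P. With Pᵉ = 144, SRAS is Y = 1596 + 2P.
Short run: 2436 − 4P = 1596 + 2P gives 840 = 6P, so P = 140 and Y = 2436 − 4·140 = 1876.
Y = 1876 is below potential 1884; expectations adjust and SRAS shifts right until Y = 1884.
Long run: on the new AD curve, 1884 = 2436 − 4P gives P = 138.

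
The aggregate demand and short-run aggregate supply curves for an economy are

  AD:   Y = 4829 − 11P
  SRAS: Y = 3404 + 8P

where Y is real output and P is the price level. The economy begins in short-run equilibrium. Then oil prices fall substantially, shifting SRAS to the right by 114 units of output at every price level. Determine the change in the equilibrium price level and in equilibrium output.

ΔP = -6, ΔY = +66

This is a positive supply shock: SRAS shifts right.
New SRAS: Y = 3518 + 8P.
Set AD = SRAS: 4829 − 11P = 3518 + 8P, so 1311 = 19P and P = 69.
Y = 4829 − 11·69 = 4070.
Initially P = 75, Y = 4004, so ΔP = -6 and ΔY = +66.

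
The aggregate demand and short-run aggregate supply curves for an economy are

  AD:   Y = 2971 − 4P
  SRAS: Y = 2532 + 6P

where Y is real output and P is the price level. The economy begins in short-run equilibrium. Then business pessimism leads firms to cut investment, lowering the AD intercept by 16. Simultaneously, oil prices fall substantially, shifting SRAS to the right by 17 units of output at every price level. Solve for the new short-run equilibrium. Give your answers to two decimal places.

P = 40.60, Y = 2792.60

After both shocks: AD is Y = 2955 − 4P and SRAS is Y = 2549 + 6P.
Setting them equal: 406 = 10P, so P = 40.60.
Substituting into AD, Y = 2792.60.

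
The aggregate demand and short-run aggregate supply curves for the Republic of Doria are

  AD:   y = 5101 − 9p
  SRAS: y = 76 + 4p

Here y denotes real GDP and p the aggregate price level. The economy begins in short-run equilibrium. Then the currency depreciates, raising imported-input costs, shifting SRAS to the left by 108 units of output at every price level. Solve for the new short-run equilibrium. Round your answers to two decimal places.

This is a negative supply shock: SRAS shifts left.
New SRAS: y = 4p − 32.
Set AD = SRAS: 5101 − 9p = 4p − 32, so 5133 = 13p and p = 394.85.
Substituting into AD, y = 1547.38.

p = 394.85, y = 1547.38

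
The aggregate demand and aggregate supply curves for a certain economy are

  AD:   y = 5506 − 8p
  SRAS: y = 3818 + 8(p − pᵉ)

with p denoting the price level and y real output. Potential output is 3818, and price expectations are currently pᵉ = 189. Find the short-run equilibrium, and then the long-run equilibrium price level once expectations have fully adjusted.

Short run: with pᵉ = 189, SRAS is y = 2306 + 8p. Setting AD = SRAS gives 3200 = 16p, so p = 200 and y = 5506 − 8·200 = 3906.
Output 3906 is above potential 3818, so over time expected prices rise and SRAS shifts left until y returns to 3818.
Long run: y = 3818 on the AD curve gives 3818 = 5506 − 8p, so p = 211.

Short run: p = 200, y = 3906. Long run: p = 211.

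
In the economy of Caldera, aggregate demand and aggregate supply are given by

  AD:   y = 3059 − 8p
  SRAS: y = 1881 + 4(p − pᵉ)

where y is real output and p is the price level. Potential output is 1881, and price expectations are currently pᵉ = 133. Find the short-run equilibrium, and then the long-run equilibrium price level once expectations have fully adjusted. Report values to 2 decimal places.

Short run: p = 142.50, y = 1919.00. Long run: p = 147.25.

Short run: with pᵉ = 133, SRAS is y = 1349 + 4p. Setting AD = SRAS gives 1710 = 12p, so p = 142.50 and y = 3059 − 8p = 1919.00.
Output 1919.00 is above potential 1881, so over time expected prices rise and SRAS shifts left until y returns to 1881.
Long run: y = 1881 on the AD curve gives 1881 = 3059 − 8p, so p = 147.25.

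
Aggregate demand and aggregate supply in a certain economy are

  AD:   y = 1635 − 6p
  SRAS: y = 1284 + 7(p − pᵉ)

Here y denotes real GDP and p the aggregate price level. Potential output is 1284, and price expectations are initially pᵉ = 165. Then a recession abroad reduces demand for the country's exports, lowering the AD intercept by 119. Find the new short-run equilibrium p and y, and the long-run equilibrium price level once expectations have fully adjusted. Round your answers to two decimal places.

AD shifts left: new AD is y = 1516 − 6p. With pᵉ = 165, SRAS is y = 129 + 7p.
Short run: 1516 − 6p = 129 + 7p gives 1387 = 13p, so p = 106.69 and y = 1516 − 6p = 875.85.
y = 875.85 is below potential 1284; expectations adjust and SRAS shifts right until y = 1284.
Long run: on the new AD curve, 1284 = 1516 − 6p gives p = 38.67.

Short run: p = 106.69, y = 875.85. Long run: p = 38.67.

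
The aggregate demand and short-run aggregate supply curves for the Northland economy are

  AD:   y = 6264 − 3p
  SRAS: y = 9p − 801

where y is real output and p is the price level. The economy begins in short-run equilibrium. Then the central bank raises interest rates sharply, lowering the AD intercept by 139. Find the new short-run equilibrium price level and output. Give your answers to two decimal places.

This is a negative demand shock: AD shifts left.
New AD: y = 6125 − 3p.
Set AD = SRAS: 6125 − 3p = 9p − 801, so 6926 = 12p and p = 577.17.
Substituting into AD, y = 4393.50.

p = 577.17, y = 4393.50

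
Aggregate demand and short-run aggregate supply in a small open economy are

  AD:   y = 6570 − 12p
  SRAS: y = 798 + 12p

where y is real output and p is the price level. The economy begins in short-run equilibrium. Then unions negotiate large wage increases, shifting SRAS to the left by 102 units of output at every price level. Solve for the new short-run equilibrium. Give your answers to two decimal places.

This is a negative supply shock: SRAS shifts left.
New SRAS: y = 696 + 12p.
Set AD = SRAS: 6570 − 12p = 696 + 12p, so 5874 = 24p and p = 244.75.
Substituting into AD, y = 3633.00.

p = 244.75, y = 3633.00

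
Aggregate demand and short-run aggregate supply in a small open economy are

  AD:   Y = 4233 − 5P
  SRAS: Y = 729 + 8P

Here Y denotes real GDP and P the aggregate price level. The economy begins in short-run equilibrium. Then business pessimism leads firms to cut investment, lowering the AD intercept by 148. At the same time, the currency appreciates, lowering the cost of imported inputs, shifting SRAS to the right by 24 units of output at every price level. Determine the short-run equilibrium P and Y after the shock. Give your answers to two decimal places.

After both shocks: AD is Y = 4085 − 5P and SRAS is Y = 753 + 8P.
Setting them equal: 3332 = 13P, so P = 256.31.
Substituting into AD, Y = 2803.46.

P = 256.31, Y = 2803.46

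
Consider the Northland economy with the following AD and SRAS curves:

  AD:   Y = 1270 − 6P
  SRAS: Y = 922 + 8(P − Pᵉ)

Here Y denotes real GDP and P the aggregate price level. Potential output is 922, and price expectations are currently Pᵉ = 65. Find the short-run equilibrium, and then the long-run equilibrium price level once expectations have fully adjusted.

Short run: with Pᵉ = 65, SRAS is Y = 402 + 8P. Setting AD = SRAS gives 868 = 14P, so P = 62 and Y = 1270 − 6·62 = 898.
Output 898 is below potential 922, so over time expected prices fall and SRAS shifts right until Y returns to 922.
Long run: Y = 922 on the AD curve gives 922 = 1270 − 6P, so P = 58.

Short run: P = 62, Y = 898. Long run: P = 58.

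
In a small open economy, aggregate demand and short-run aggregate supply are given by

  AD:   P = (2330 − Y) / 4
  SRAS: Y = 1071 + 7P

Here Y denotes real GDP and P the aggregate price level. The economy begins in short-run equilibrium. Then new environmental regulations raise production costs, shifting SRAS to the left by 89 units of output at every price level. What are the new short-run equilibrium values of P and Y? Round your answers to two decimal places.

P = 122.55, Y = 1839.82

This is a negative supply shock: SRAS shifts left.
New SRAS: Y = 982 + 7P.
Set AD = SRAS: 2330 − 4P = 982 + 7P, so 1348 = 11P and P = 122.55.
Substituting into AD, Y = 1839.82.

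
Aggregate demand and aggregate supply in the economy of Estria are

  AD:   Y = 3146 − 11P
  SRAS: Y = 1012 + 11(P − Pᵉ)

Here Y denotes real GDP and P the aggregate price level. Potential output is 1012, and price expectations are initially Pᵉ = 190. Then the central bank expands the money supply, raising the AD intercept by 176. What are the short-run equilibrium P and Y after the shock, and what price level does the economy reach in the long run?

AD shifts right: new AD is Y = 3322 − 11P. With Pᵉ = 190, SRAS is Y = 11P − 1078.
Short run: 3322 − 11P = 11P − 1078 gives 4400 = 22P, so P = 200 and Y = 3322 − 11·200 = 1122.
Y = 1122 is above potential 1012; expectations adjust and SRAS shifts left until Y = 1012.
Long run: on the new AD curve, 1012 = 3322 − 11P gives P = 210.

Short run: P = 200, Y = 1122. Long run: P = 210.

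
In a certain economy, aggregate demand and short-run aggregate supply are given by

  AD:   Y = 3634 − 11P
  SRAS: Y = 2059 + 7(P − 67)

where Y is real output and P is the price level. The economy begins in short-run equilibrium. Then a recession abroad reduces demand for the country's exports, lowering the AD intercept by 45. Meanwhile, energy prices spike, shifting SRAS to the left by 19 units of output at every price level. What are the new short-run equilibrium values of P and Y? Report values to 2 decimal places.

After both shocks: AD is Y = 3589 − 11P and SRAS is Y = 1571 + 7P.
Setting them equal: 2018 = 18P, so P = 112.11.
Substituting into AD, Y = 2355.78.

P = 112.11, Y = 2355.78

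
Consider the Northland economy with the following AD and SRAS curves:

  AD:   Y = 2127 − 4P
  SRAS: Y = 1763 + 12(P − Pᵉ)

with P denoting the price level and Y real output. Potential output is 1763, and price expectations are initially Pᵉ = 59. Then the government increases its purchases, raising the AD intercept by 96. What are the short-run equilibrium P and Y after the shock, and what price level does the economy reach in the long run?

Short run: P = 73, Y = 1931. Long run: P = 115.

AD shifts right: new AD is Y = 2223 − 4P. With Pᵉ = 59, SRAS is Y = 1055 + 12P.
Short run: 2223 − 4P = 1055 + 12P gives 1168 = 16P, so P = 73 and Y = 2223 − 4·73 = 1931.
Y = 1931 is above potential 1763; expectations adjust and SRAS shifts left until Y = 1763.
Long run: on the new AD curve, 1763 = 2223 − 4P gives P = 115.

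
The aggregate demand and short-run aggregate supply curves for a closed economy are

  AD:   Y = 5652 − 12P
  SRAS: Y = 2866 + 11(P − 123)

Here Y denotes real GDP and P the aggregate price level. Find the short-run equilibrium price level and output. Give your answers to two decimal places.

Write SRAS as Y = 2866 + 11P − 1353 = 1513 + 11P.
Set AD = SRAS: 5652 − 12P = 1513 + 11P, so 4139 = 23P and P = 179.96.
Substituting into AD, Y = 5652 − 12P = 3492.52.

P = 179.96, Y = 3492.52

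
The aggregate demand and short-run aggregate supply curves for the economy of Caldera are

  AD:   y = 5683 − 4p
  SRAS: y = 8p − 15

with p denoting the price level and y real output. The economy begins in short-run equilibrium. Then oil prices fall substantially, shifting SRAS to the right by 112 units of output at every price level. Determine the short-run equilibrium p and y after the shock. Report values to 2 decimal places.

This is a positive supply shock: SRAS shifts right.
New SRAS: y = 97 + 8p.
Set AD = SRAS: 5683 − 4p = 97 + 8p, so 5586 = 12p and p = 465.50.
Substituting into AD, y = 3821.00.

p = 465.50, y = 3821.00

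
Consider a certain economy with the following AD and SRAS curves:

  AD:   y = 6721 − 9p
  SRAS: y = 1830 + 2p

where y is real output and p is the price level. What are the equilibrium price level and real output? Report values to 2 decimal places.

p = 444.64, y = 2719.27

Set AD = SRAS: 6721 − 9p = 1830 + 2p, so 4891 = 11p and p = 444.64.
Substituting into AD, y = 6721 − 9p = 2719.27.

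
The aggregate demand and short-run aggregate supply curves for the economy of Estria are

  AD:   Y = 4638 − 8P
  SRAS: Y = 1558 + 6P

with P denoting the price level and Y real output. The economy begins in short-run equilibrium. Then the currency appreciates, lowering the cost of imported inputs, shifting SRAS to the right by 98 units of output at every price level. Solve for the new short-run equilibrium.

P = 213, Y = 2934

This is a positive supply shock: SRAS shifts right.
New SRAS: Y = 1656 + 6P.
Set AD = SRAS: 4638 − 8P = 1656 + 6P, so 2982 = 14P and P = 213.
Y = 4638 − 8·213 = 2934.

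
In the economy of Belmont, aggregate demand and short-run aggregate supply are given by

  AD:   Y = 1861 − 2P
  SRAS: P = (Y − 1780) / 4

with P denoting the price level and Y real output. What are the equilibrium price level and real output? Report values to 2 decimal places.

Rearrange SRAS to Y = 1780 + 4P.
Set AD = SRAS: 1861 − 2P = 1780 + 4P, so 81 = 6P and P = 13.50.
Substituting into AD, Y = 1861 − 2P = 1834.00.

P = 13.50, Y = 1834.00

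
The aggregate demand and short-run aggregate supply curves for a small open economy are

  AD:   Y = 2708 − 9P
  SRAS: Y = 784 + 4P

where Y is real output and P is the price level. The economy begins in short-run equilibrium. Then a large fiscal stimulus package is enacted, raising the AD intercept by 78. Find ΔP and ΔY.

This is a positive demand shock: AD shifts right.
New AD: Y = 2786 − 9P.
Set AD = SRAS: 2786 − 9P = 784 + 4P, so 2002 = 13P and P = 154.
Y = 2786 − 9·154 = 1400.
Initially P = 148, Y = 1376, so ΔP = +6 and ΔY = +24.

ΔP = +6, ΔY = +24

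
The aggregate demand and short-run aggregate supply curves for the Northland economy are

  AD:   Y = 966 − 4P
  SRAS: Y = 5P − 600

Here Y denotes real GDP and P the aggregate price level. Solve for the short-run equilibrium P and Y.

Set AD = SRAS: 966 − 4P = 5P − 600, so 1566 = 9P and P = 174.
Then Y = 966 − 4·174 = 270.

P = 174, Y = 270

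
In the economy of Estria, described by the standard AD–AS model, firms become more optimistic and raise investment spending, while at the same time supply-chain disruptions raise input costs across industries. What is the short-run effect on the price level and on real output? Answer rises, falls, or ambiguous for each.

The first event is a positive demand shock: AD shifts right, which by itself pushes P up and Y up.
The second is an adverse supply shock: SRAS shifts left, which by itself pushes P up and Y down.
Both shocks push P up, so P rises. The two shocks push Y in opposite directions, so the effect on Y is ambiguous.

Price level: rises; output: ambiguous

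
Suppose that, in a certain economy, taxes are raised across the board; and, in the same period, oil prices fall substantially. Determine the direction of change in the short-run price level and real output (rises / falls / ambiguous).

Price level: falls; output: ambiguous

The first event is a negative demand shock: AD shifts left, which by itself pushes P down and Y down.
The second is a favourable supply shock: SRAS shifts right, which by itself pushes P down and Y up.
Both shocks push P down, so P falls. The two shocks push Y in opposite directions, so the effect on Y is ambiguous.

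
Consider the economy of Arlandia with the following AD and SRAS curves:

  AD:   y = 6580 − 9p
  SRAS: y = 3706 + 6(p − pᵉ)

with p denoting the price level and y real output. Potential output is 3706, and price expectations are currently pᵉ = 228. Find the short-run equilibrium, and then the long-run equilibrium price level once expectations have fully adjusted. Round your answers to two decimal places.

Short run: with pᵉ = 228, SRAS is y = 2338 + 6p. Setting AD = SRAS gives 4242 = 15p, so p = 282.80 and y = 6580 − 9p = 4034.80.
Output 4034.80 is above potential 3706, so over time expected prices rise and SRAS shifts left until y returns to 3706.
Long run: y = 3706 on the AD curve gives 3706 = 6580 − 9p, so p = 319.33.

Short run: p = 282.80, y = 4034.80. Long run: p = 319.33.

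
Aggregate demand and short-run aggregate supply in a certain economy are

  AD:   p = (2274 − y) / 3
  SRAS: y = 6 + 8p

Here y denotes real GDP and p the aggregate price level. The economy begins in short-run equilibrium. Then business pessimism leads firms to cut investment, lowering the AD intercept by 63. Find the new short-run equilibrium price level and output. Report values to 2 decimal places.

This is a negative demand shock: AD shifts left.
New AD: y = 2211 − 3p.
Set AD = SRAS: 2211 − 3p = 6 + 8p, so 2205 = 11p and p = 200.45.
Substituting into AD, y = 1609.64.

p = 200.45, y = 1609.64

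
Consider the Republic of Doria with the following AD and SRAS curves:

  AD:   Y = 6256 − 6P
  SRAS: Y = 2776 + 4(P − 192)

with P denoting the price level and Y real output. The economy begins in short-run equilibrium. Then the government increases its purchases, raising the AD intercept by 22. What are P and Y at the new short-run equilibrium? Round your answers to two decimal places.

This is a positive demand shock: AD shifts right.
New AD: Y = 6278 − 6P.
SRAS can be written Y = 2008 + 4P.
Set AD = SRAS: 6278 − 6P = 2008 + 4P, so 4270 = 10P and P = 427.00.
Substituting into AD, Y = 3716.00.

P = 427.00, Y = 3716.00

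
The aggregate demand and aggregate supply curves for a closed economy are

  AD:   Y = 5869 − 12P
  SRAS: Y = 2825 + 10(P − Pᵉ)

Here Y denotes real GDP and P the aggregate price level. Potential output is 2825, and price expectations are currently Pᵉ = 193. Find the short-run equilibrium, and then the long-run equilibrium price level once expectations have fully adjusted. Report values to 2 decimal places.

Short run: P = 226.09, Y = 3155.91. Long run: P = 253.67.

Short run: with Pᵉ = 193, SRAS is Y = 895 + 10P. Setting AD = SRAS gives 4974 = 22P, so P = 226.09 and Y = 5869 − 12P = 3155.91.
Output 3155.91 is above potential 2825, so over time expected prices rise and SRAS shifts left until Y returns to 2825.
Long run: Y = 2825 on the AD curve gives 2825 = 5869 − 12P, so P = 253.67.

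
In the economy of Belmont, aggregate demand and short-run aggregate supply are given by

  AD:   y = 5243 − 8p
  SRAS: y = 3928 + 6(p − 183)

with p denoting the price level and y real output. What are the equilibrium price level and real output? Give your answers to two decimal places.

Write SRAS as y = 3928 + 6p − 1098 = 2830 + 6p.
Set AD = SRAS: 5243 − 8p = 2830 + 6p, so 2413 = 14p and p = 172.36.
Substituting into AD, y = 5243 − 8p = 3864.14.

p = 172.36, y = 3864.14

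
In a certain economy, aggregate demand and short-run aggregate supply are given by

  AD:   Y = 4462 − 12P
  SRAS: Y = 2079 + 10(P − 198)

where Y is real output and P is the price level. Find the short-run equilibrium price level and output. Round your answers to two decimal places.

P = 198.32, Y = 2082.18

Write SRAS as Y = 2079 + 10P − 1980 = 99 + 10P.
Set AD = SRAS: 4462 − 12P = 99 + 10P, so 4363 = 22P and P = 198.32.
Substituting into AD, Y = 4462 − 12P = 2082.18.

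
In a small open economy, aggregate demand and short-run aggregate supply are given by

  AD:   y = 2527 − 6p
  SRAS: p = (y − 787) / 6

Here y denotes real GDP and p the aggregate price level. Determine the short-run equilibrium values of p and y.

Rearrange SRAS to y = 787 + 6p.
Set AD = SRAS: 2527 − 6p = 787 + 6p, so 1740 = 12p and p = 145.
Then y = 2527 − 6·145 = 1657.

p = 145, y = 1657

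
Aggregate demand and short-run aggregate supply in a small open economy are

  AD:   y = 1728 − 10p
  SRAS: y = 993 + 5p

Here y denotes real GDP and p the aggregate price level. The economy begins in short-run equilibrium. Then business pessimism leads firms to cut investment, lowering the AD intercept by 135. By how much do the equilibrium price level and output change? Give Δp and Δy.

This is a negative demand shock: AD shifts left.
New AD: y = 1593 − 10p.
Set AD = SRAS: 1593 − 10p = 993 + 5p, so 600 = 15p and p = 40.
y = 1593 − 10·40 = 1193.
Initially p = 49, y = 1238, so Δp = -9 and Δy = -45.

Δp = -9, Δy = -45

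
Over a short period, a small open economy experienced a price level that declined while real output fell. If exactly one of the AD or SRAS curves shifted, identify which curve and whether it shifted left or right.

P fell and Y fell. An AD shift moves P and Y in the same direction; an SRAS shift moves them in opposite directions.
Here P and Y moved in the same direction, so the AD curve shifted.
Since Y fell, AD shifted left.

AD shifted left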